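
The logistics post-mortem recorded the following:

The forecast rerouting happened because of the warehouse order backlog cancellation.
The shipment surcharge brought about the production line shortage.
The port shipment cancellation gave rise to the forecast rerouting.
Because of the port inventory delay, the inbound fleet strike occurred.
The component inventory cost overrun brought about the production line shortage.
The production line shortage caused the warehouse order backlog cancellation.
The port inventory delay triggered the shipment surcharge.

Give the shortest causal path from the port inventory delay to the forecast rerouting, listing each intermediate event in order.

the port inventory delay → the shipment surcharge
the shipment surcharge → the production line shortage
the production line shortage → the warehouse order backlog cancellation
the warehouse order backlog cancellation → the forecast rerouting
Length: 4 steps.

the port inventory delay → the shipment surcharge → the production line shortage → the warehouse order backlog cancellation → the forecast rerouting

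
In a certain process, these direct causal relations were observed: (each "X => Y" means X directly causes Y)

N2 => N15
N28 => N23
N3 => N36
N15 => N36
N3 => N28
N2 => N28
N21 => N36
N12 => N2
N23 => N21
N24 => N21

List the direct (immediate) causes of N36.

Upstream contributors include N12, N2, N28, N24, N23, but only N15, N21, N3 feed directly into N36.

N15, N21, N3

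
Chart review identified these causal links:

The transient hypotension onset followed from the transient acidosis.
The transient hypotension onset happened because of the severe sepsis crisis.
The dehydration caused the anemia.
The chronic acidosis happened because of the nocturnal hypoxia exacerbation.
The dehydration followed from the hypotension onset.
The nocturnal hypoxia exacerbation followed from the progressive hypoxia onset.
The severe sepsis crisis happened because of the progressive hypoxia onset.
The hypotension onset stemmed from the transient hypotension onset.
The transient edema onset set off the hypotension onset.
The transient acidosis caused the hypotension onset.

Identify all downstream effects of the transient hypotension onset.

the anemia, the dehydration, the hypotension onset

Direct effects: the hypotension onset.
2 steps out: the dehydration.
3 steps out: the anemia.
Not reachable from it: the progressive hypoxia onset, the nocturnal hypoxia exacerbation, the transient edema onset, the chronic acidosis, the severe sepsis crisis, the transient acidosis.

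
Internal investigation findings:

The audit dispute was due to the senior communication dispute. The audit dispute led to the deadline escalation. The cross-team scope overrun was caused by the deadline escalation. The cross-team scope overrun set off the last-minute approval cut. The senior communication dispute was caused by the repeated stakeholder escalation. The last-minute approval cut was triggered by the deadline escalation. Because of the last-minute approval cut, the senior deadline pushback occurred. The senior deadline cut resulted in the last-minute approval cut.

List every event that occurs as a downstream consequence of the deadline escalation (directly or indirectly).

Direct effects: the cross-team scope overrun, the last-minute approval cut.
2 steps out: the senior deadline pushback.
Not reachable from it: the repeated stakeholder escalation, the senior communication dispute, the audit dispute, the senior deadline cut.

the cross-team scope overrun, the last-minute approval cut, the senior deadline pushback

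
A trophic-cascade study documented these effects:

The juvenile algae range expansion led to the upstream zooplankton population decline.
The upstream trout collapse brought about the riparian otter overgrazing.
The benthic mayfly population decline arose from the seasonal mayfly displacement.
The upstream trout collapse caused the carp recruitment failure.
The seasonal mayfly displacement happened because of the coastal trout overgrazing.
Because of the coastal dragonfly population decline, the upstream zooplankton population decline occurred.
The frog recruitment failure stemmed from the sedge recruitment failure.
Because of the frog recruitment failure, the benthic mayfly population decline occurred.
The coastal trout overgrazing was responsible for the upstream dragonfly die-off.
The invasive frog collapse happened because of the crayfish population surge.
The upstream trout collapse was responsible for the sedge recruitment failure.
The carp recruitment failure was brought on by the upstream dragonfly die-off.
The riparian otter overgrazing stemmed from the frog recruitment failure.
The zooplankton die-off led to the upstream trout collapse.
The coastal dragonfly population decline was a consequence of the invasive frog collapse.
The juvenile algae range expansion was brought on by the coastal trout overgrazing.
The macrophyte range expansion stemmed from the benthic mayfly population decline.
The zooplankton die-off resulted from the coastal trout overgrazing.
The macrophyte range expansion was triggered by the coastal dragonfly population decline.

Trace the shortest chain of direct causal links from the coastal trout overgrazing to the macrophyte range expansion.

the coastal trout overgrazing → the seasonal mayfly displacement
the seasonal mayfly displacement → the benthic mayfly population decline
the benthic mayfly population decline → the macrophyte range expansion
Length: 3 steps.

the coastal trout overgrazing → the seasonal mayfly displacement → the benthic mayfly population decline → the macrophyte range expansion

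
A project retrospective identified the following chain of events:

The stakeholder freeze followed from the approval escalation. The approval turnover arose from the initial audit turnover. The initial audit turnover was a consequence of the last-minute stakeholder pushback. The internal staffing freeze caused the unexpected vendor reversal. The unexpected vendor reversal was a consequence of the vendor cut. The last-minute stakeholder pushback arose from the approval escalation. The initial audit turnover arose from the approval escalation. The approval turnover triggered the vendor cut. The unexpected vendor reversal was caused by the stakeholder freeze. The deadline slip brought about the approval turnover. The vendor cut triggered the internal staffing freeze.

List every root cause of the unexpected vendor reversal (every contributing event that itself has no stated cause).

the approval escalation, the deadline slip

Tracing upstream from the unexpected vendor reversal: the unexpected vendor reversal ← the stakeholder freeze ← the approval escalation.
A separate upstream branch: the unexpected vendor reversal ← the vendor cut ← the approval turnover ← the deadline slip.
Each of those chain origins has no stated cause.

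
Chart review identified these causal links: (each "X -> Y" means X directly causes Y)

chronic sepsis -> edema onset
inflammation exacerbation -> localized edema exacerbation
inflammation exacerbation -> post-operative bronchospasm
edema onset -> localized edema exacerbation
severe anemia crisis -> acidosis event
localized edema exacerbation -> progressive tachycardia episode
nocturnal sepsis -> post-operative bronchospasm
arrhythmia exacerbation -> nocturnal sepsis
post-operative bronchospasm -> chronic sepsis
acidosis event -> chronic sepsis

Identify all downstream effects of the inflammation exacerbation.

Direct effects: the post-operative bronchospasm, the localized edema exacerbation.
2 steps out: the chronic sepsis, the progressive tachycardia episode.
3 steps out: the edema onset.
Not reachable from it: the arrhythmia exacerbation, the nocturnal sepsis, the severe anemia crisis, the acidosis event.

the chronic sepsis, the edema onset, the localized edema exacerbation, the post-operative bronchospasm, the progressive tachycardia episode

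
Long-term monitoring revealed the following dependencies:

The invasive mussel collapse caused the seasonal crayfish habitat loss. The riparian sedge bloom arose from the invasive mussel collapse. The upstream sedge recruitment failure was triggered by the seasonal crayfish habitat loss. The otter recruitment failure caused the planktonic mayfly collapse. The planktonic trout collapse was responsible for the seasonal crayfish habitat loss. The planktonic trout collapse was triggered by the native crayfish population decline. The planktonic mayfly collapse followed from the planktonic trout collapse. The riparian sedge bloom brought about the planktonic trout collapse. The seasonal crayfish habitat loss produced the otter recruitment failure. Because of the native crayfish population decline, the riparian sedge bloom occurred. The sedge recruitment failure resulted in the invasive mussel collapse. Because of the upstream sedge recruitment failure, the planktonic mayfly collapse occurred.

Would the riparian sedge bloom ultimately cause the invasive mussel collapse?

The riparian sedge bloom leads to the planktonic trout collapse, the seasonal crayfish habitat loss, the otter recruitment failure, the upstream sedge recruitment failure, the planktonic mayfly collapse; the invasive mussel collapse is not among them.

No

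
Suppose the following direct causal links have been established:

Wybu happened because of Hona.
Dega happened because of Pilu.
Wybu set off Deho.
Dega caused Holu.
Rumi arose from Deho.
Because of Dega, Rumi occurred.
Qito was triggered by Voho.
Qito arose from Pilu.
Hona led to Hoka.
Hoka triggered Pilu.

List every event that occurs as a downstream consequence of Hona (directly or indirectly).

Direct effects: Hoka, Wybu.
2 steps out: Pilu, Deho.
3 steps out: Dega, Qito, Rumi.
4 steps out: Holu.
Not reachable from it: Voho.

Dega, Deho, Hoka, Holu, Pilu, Qito, Rumi, Wybu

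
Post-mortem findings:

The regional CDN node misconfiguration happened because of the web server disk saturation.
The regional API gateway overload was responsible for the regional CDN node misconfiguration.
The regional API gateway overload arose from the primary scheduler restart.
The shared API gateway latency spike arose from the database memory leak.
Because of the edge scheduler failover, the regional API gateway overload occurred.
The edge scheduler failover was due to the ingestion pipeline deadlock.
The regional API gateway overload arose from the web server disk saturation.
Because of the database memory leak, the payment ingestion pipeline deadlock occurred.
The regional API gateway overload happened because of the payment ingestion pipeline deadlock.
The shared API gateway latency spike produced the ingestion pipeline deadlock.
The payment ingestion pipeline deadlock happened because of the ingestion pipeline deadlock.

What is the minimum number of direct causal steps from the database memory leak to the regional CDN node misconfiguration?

Shortest chain: the database memory leak → the payment ingestion pipeline deadlock → the regional API gateway overload → the regional CDN node misconfiguration.

3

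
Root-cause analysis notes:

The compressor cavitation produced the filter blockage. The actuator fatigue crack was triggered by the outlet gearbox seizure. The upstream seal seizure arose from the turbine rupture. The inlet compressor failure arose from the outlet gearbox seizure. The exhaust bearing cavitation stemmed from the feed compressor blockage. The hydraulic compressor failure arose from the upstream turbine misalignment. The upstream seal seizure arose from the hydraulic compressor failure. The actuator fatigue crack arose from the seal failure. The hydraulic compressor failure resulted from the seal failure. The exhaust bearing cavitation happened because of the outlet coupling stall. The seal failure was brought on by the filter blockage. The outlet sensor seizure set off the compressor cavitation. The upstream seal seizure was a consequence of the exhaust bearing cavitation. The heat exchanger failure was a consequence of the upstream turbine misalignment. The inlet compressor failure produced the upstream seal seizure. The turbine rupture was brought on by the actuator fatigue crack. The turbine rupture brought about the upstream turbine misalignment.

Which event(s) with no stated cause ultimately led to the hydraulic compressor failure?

Tracing upstream from the hydraulic compressor failure: the hydraulic compressor failure ← the upstream turbine misalignment ← the turbine rupture ← the actuator fatigue crack ← the outlet gearbox seizure.
A separate upstream branch: the hydraulic compressor failure ← the seal failure ← the filter blockage ← the compressor cavitation ← the outlet sensor seizure.
Each of those chain origins has no stated cause.

the outlet gearbox seizure, the outlet sensor seizure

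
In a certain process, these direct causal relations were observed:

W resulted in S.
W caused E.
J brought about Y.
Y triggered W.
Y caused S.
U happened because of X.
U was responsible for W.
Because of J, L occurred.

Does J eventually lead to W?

There is a causal chain: J → Y → W.

Yes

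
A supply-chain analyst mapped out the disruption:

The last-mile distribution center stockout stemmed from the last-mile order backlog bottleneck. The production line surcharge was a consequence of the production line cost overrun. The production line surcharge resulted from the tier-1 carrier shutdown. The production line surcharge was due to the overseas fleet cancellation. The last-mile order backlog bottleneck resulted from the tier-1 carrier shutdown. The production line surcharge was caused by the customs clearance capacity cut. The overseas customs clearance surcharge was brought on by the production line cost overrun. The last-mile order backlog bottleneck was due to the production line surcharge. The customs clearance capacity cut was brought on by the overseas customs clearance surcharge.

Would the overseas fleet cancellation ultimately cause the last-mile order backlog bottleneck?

Yes

There is a causal chain: the overseas fleet cancellation → the production line surcharge → the last-mile order backlog bottleneck.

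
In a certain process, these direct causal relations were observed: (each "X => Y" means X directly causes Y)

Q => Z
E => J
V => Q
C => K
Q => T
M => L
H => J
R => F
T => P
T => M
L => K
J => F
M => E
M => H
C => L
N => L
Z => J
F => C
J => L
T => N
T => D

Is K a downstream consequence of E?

Yes

There is a causal chain: E → J → L → K.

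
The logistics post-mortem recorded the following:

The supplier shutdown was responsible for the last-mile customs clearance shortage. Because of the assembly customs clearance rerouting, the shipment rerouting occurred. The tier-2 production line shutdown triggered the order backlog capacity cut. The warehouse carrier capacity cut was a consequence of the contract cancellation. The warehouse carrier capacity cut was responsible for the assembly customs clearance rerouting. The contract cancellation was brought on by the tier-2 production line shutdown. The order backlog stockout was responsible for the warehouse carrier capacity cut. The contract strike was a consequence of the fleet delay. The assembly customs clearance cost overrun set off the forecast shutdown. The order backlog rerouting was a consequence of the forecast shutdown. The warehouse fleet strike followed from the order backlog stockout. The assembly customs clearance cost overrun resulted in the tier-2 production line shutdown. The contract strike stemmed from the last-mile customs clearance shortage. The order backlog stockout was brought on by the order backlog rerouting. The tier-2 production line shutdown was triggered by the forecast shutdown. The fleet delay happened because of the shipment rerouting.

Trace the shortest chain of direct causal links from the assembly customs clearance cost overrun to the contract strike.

the assembly customs clearance cost overrun → the tier-2 production line shutdown → the contract cancellation → the warehouse carrier capacity cut → the assembly customs clearance rerouting → the shipment rerouting → the fleet delay → the contract strike

the assembly customs clearance cost overrun → the tier-2 production line shutdown
the tier-2 production line shutdown → the contract cancellation
the contract cancellation → the warehouse carrier capacity cut
the warehouse carrier capacity cut → the assembly customs clearance rerouting
the assembly customs clearance rerouting → the shipment rerouting
the shipment rerouting → the fleet delay
the fleet delay → the contract strike
Length: 7 steps.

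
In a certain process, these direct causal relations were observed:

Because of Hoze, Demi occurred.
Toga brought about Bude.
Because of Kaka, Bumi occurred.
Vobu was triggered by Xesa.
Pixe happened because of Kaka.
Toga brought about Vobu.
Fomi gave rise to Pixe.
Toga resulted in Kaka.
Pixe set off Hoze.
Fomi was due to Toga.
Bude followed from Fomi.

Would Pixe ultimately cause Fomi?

Pixe leads to Hoze, Demi; Fomi is not among them.

No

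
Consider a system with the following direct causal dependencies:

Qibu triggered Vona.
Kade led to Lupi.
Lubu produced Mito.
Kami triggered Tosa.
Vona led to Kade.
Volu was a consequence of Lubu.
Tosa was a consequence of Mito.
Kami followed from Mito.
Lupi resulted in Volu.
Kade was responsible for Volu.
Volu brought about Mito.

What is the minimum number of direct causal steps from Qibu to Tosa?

5

Shortest chain: Qibu → Vona → Kade → Volu → Mito → Tosa.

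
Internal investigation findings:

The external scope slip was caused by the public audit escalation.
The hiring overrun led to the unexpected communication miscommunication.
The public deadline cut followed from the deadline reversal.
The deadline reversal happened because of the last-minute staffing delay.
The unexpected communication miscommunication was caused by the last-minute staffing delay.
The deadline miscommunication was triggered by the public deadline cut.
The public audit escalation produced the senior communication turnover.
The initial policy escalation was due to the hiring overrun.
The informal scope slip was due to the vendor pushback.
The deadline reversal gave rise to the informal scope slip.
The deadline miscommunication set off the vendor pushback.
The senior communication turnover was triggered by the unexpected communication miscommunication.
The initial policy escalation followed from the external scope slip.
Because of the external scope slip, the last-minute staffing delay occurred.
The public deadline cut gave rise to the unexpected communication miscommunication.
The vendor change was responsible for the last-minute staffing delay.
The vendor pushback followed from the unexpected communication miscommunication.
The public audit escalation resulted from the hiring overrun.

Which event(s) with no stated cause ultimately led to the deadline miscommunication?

the hiring overrun, the vendor change

Tracing upstream from the deadline miscommunication: the deadline miscommunication ← the public deadline cut ← the deadline reversal ← the last-minute staffing delay ← the external scope slip ← the public audit escalation ← the hiring overrun.
A separate upstream branch: the deadline miscommunication ← the public deadline cut ← the deadline reversal ← the last-minute staffing delay ← the vendor change.
Each of those chain origins has no stated cause.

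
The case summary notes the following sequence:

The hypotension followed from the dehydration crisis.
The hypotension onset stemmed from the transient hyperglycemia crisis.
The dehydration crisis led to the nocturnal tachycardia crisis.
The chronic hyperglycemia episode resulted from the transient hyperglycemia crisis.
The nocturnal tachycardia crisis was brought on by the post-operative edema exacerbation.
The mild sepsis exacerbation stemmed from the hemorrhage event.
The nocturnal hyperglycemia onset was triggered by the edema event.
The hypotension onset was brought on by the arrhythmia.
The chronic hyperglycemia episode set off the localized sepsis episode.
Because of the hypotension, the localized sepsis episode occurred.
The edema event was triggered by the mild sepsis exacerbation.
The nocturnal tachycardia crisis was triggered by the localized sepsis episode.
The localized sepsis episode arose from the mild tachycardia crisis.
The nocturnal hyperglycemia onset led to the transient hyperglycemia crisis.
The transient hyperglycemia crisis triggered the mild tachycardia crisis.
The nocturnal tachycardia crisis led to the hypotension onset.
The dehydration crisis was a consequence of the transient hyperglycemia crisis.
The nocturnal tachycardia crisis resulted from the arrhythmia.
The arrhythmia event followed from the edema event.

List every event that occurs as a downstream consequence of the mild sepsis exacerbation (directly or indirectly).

the arrhythmia event, the chronic hyperglycemia episode, the dehydration crisis, the edema event, the hypotension, the hypotension onset, the localized sepsis episode, the mild tachycardia crisis, the nocturnal hyperglycemia onset, the nocturnal tachycardia crisis, the transient hyperglycemia crisis

Direct effects: the edema event.
2 steps out: the nocturnal hyperglycemia onset, the arrhythmia event.
3 steps out: the transient hyperglycemia crisis.
4 steps out: the chronic hyperglycemia episode, the dehydration crisis, the mild tachycardia crisis, the hypotension onset.
5 steps out: the hypotension, the localized sepsis episode, the nocturnal tachycardia crisis.
Not reachable from it: the hemorrhage event, the arrhythmia, the post-operative edema exacerbation.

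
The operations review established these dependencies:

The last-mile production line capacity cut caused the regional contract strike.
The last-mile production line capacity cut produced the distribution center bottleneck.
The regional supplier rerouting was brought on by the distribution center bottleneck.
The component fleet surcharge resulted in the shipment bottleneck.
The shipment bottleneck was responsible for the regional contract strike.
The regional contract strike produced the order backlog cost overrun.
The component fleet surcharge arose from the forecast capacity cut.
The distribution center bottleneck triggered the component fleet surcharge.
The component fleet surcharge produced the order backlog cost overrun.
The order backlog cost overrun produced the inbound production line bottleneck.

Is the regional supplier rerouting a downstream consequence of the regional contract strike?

No

The regional contract strike leads to the order backlog cost overrun, the inbound production line bottleneck; the regional supplier rerouting is not among them.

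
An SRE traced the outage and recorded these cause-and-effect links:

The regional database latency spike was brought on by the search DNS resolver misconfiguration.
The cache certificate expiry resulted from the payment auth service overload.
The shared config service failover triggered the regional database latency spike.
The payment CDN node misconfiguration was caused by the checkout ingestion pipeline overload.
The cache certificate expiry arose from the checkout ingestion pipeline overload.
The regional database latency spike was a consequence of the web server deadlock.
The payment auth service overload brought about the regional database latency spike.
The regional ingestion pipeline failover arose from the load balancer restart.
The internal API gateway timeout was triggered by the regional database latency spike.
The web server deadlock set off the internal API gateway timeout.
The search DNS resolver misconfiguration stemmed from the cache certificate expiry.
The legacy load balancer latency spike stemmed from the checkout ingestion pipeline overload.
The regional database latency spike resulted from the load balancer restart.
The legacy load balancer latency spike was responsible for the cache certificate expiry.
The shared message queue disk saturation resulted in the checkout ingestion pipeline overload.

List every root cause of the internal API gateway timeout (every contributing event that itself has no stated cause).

Tracing upstream from the internal API gateway timeout: the internal API gateway timeout ← the regional database latency spike ← the search DNS resolver misconfiguration ← the cache certificate expiry ← the checkout ingestion pipeline overload ← the shared message queue disk saturation.
A separate upstream branch: the internal API gateway timeout ← the regional database latency spike ← the load balancer restart.
A separate upstream branch: the internal API gateway timeout ← the regional database latency spike ← the payment auth service overload.
A separate upstream branch: the internal API gateway timeout ← the regional database latency spike ← the shared config service failover.
A separate upstream branch: the internal API gateway timeout ← the web server deadlock.
Each of those chain origins has no stated cause.

the load balancer restart, the payment auth service overload, the shared config service failover, the shared message queue disk saturation, the web server deadlock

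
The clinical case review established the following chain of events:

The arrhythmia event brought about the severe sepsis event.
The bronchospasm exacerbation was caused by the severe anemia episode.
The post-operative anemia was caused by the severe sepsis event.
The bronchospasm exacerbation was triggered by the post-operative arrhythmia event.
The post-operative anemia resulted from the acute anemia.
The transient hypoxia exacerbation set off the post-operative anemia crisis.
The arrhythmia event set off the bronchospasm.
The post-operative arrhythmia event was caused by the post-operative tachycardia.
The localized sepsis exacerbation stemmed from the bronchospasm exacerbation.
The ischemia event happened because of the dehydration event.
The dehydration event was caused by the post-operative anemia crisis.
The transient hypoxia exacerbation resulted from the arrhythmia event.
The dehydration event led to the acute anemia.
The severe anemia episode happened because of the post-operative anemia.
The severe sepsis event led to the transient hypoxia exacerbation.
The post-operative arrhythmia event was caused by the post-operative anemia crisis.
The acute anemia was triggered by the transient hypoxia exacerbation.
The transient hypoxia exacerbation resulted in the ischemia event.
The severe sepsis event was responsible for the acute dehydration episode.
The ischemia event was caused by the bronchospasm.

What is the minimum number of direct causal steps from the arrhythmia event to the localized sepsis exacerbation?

Shortest chain: the arrhythmia event → the severe sepsis event → the post-operative anemia → the severe anemia episode → the bronchospasm exacerbation → the localized sepsis exacerbation.

5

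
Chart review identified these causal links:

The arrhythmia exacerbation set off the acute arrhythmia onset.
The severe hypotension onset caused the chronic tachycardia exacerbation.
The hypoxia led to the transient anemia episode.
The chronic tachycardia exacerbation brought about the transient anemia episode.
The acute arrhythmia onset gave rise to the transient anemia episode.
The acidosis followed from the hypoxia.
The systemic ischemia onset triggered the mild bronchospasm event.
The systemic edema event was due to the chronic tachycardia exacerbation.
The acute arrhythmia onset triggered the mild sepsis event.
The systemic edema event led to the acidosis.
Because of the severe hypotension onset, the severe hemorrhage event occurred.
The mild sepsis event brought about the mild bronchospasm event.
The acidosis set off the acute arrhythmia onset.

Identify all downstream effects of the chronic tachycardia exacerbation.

Direct effects: the systemic edema event, the transient anemia episode.
2 steps out: the acidosis.
3 steps out: the acute arrhythmia onset.
4 steps out: the mild sepsis event.
5 steps out: the mild bronchospasm event.
Not reachable from it: the severe hypotension onset, the severe hemorrhage event, the hypoxia, the arrhythmia exacerbation, the systemic ischemia onset.

the acidosis, the acute arrhythmia onset, the mild bronchospasm event, the mild sepsis event, the systemic edema event, the transient anemia episode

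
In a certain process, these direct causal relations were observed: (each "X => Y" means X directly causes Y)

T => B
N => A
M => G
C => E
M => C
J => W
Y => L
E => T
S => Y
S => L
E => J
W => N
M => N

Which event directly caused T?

E

Upstream contributors include M, C, but only E feeds directly into T.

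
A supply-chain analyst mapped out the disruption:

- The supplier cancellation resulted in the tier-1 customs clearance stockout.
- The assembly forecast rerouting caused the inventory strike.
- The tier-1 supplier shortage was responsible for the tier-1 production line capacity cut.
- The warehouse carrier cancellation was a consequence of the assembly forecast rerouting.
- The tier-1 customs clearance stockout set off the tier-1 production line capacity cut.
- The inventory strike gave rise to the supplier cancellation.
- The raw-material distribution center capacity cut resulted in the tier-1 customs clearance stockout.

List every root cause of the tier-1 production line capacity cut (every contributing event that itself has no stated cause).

the assembly forecast rerouting, the raw-material distribution center capacity cut, the tier-1 supplier shortage

Tracing upstream from the tier-1 production line capacity cut: the tier-1 production line capacity cut ← the tier-1 customs clearance stockout ← the supplier cancellation ← the inventory strike ← the assembly forecast rerouting.
A separate upstream branch: the tier-1 production line capacity cut ← the tier-1 customs clearance stockout ← the raw-material distribution center capacity cut.
A separate upstream branch: the tier-1 production line capacity cut ← the tier-1 supplier shortage.
Each of those chain origins has no stated cause.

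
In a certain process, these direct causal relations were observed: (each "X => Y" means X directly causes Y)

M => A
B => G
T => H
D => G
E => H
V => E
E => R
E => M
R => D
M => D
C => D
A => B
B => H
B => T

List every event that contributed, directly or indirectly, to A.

Immediate cause of A: M.
Further upstream: V, E.

E, M, V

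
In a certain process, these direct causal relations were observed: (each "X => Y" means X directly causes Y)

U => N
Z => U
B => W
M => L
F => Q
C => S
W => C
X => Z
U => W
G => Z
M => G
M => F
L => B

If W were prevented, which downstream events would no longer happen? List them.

Downstream of W: C, S.

C, S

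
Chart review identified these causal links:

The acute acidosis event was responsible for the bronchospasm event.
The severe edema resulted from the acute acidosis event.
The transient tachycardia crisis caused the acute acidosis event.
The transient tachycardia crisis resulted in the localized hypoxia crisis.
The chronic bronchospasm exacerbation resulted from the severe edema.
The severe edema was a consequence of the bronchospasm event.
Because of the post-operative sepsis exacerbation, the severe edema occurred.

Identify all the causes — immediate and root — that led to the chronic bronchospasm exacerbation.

the acute acidosis event, the bronchospasm event, the post-operative sepsis exacerbation, the severe edema, the transient tachycardia crisis

Immediate cause of the chronic bronchospasm exacerbation: the severe edema.
Further upstream: the transient tachycardia crisis, the acute acidosis event, the bronchospasm event, the post-operative sepsis exacerbation.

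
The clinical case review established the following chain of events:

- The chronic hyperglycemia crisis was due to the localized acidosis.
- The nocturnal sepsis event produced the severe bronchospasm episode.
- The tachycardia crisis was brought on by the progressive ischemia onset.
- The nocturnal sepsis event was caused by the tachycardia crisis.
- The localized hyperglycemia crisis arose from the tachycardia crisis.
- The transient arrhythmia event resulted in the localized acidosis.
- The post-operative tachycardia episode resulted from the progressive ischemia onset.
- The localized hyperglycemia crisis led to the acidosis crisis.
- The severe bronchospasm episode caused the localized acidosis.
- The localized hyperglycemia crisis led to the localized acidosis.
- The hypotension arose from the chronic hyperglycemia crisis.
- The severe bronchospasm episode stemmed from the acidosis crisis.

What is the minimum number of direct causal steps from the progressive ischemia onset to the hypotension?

Shortest chain: the progressive ischemia onset → the tachycardia crisis → the localized hyperglycemia crisis → the localized acidosis → the chronic hyperglycemia crisis → the hypotension.

5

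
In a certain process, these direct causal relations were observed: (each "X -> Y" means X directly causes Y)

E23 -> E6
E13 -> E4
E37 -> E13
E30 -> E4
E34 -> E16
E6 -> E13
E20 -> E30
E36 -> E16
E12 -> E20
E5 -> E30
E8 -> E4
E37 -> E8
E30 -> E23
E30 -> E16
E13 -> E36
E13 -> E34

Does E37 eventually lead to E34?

Yes

There is a causal chain: E37 → E13 → E34.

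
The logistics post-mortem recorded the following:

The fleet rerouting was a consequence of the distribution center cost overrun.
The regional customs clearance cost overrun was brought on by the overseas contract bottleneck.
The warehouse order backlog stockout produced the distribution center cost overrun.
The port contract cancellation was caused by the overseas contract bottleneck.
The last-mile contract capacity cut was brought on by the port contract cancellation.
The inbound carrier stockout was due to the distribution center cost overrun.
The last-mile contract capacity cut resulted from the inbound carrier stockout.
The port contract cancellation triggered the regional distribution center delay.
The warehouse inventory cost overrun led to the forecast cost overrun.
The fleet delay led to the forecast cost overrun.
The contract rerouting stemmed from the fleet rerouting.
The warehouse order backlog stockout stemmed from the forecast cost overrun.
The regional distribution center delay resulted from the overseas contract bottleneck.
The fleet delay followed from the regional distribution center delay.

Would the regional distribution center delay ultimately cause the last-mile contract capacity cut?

There is a causal chain: the regional distribution center delay → the fleet delay → the forecast cost overrun → the warehouse order backlog stockout → the distribution center cost overrun → the inbound carrier stockout → the last-mile contract capacity cut.

Yes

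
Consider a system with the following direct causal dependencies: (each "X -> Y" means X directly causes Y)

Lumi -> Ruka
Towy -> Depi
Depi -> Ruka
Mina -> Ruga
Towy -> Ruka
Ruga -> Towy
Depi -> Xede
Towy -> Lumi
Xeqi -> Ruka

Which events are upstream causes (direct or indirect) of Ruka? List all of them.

Depi, Lumi, Mina, Ruga, Towy, Xeqi

Immediate causes of Ruka: Towy, Lumi, Depi, Xeqi.
Further upstream: Mina, Ruga.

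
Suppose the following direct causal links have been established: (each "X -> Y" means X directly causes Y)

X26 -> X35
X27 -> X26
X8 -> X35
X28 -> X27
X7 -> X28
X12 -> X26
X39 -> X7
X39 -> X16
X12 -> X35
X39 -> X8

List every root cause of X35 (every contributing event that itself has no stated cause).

Tracing upstream from X35: X35 ← X12.
A separate upstream branch: X35 ← X8 ← X39.
Each of those chain origins has no stated cause.

X12, X39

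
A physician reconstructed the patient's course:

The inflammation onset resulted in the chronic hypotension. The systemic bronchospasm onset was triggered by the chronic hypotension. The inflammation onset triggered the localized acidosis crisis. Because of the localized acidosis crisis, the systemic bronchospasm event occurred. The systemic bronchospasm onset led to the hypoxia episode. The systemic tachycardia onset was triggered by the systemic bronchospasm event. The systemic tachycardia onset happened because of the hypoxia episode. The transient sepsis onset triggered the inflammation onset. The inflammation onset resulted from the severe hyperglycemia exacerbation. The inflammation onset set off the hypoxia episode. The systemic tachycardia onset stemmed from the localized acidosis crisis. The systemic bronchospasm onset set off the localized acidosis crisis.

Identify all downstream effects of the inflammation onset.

Direct effects: the chronic hypotension, the localized acidosis crisis, the hypoxia episode.
2 steps out: the systemic bronchospasm onset, the systemic bronchospasm event, the systemic tachycardia onset.
Not reachable from it: the severe hyperglycemia exacerbation, the transient sepsis onset.

the chronic hypotension, the hypoxia episode, the localized acidosis crisis, the systemic bronchospasm event, the systemic bronchospasm onset, the systemic tachycardia onset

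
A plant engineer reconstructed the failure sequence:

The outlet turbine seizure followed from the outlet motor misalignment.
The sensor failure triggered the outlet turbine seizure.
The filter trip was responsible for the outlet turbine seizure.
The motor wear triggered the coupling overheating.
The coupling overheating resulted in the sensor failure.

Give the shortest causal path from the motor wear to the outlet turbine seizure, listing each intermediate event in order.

the motor wear → the coupling overheating
the coupling overheating → the sensor failure
the sensor failure → the outlet turbine seizure
Length: 3 steps.

the motor wear → the coupling overheating → the sensor failure → the outlet turbine seizure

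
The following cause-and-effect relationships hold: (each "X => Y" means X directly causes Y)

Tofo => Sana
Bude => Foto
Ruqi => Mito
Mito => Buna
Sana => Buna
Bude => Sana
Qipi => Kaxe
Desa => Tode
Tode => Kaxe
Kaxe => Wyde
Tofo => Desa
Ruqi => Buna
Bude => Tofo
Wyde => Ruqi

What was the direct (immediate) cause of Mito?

Upstream contributors include Bude, Tofo, Desa, Tode, Kaxe, Wyde, Qipi, but only Ruqi feeds directly into Mito.

Ruqi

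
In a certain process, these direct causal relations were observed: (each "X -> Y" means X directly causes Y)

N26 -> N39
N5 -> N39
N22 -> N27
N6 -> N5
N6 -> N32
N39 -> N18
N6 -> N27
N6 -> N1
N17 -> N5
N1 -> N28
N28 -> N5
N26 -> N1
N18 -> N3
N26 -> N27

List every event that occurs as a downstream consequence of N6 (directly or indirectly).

Direct effects: N32, N1, N27, N5.
2 steps out: N28, N39.
3 steps out: N18.
4 steps out: N3.
Not reachable from it: N17, N26, N22.

N1, N18, N27, N28, N3, N32, N39, N5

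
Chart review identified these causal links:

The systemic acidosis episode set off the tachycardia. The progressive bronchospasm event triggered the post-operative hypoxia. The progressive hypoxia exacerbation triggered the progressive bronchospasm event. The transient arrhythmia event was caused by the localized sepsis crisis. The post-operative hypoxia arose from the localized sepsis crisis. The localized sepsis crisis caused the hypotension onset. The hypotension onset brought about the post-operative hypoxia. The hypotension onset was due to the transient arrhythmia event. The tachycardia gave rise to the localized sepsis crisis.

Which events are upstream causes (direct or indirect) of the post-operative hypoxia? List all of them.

Immediate causes of the post-operative hypoxia: the localized sepsis crisis, the hypotension onset, the progressive bronchospasm event.
Further upstream: the systemic acidosis episode, the tachycardia, the transient arrhythmia event, the progressive hypoxia exacerbation.

the hypotension onset, the localized sepsis crisis, the progressive bronchospasm event, the progressive hypoxia exacerbation, the systemic acidosis episode, the tachycardia, the transient arrhythmia event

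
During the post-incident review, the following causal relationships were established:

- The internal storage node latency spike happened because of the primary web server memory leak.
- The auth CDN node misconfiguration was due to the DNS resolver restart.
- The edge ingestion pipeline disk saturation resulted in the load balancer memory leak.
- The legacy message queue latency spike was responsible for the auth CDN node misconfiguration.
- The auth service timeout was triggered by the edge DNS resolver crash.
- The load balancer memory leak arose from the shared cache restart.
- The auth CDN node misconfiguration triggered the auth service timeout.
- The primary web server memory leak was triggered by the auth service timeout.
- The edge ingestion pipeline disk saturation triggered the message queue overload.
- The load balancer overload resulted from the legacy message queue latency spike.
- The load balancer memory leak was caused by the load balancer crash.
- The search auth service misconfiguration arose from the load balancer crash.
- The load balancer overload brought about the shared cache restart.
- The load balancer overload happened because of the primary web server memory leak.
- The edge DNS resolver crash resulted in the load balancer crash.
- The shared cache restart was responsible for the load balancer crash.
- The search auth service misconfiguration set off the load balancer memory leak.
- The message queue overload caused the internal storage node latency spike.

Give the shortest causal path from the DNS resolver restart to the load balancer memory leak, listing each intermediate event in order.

the DNS resolver restart → the auth CDN node misconfiguration
the auth CDN node misconfiguration → the auth service timeout
the auth service timeout → the primary web server memory leak
the primary web server memory leak → the load balancer overload
the load balancer overload → the shared cache restart
the shared cache restart → the load balancer memory leak
Length: 6 steps.

the DNS resolver restart → the auth CDN node misconfiguration → the auth service timeout → the primary web server memory leak → the load balancer overload → the shared cache restart → the load balancer memory leak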